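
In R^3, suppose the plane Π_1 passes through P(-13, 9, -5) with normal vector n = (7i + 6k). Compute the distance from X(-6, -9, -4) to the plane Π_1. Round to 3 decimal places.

Π_1: n·r = n·P gives 7x + 6z = -121.
n·X − d = (7)·(-6) + (0)·(-9) + (6)·(-4) − (-121) = 55; |n| = √85.
Distance = |55| / √85 = 55/√85 ≈ 5.966.

5.966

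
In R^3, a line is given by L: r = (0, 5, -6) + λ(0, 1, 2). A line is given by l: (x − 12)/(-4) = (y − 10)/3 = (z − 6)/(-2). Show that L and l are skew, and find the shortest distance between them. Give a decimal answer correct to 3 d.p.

l has direction (-4, 3, -2) through (12, 10, 6).
Common perpendicular direction n = (0, 1, 2) × (-4, 3, -2) = (-8, -8, 4).
With w = (12, 10, 6) − (0, 5, -6) = (12, 5, 12), w · n = -88.
Since n ≠ 0 the lines are not parallel, and w · n = -88 ≠ 0 so they do not intersect; hence they are skew.
Distance = |w · n| / |n| = |-88| / √144 ≈ 7.333.

7.333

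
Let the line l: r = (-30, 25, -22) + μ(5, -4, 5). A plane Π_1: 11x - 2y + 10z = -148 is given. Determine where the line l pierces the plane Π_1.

(-10, 9, -2)

Substitute r = (-30, 25, -22) + t(5, -4, 5) into the plane: -600 + 113t = -148, so t = 4.
Intersection: (-30, 25, -22) + 4·(5, -4, 5) = (-10, 9, -2).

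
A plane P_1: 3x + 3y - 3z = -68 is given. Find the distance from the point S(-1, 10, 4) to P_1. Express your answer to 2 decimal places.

n·S − d = (3)·(-1) + (3)·(10) + (-3)·(4) − (-68) = 83; |n| = √27.
Distance = |83| / √27 = 83/√27 ≈ 15.97.

15.97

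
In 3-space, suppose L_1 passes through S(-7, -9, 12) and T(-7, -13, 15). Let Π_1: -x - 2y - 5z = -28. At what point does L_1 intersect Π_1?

(-7, -5, 9)

A direction vector for L_1 is T − S = (0, -4, 3).
Substitute r = (-7, -9, 12) + t(0, -4, 3) into the plane: -35 + (-7)t = -28, so t = -1.
Intersection: (-7, -9, 12) + (-1)·(0, -4, 3) = (-7, -5, 9).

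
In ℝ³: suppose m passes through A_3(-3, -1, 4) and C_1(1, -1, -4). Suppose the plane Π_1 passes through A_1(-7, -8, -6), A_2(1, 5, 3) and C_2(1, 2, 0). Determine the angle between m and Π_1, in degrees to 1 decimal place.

A direction vector for m is C_1 − A_3 = (4, 0, -8).
A_1A_2 = (8, 13, 9), A_1C_2 = (8, 10, 6); a normal to Π_1 is A_1A_2 × A_1C_2 = (-12, 24, -24).
Using A_1: Π_1 has equation -12x + 24y - 24z = 36.
sin θ = |n·v| / (|n||v|) = |144| / (√1296 · √80) = 0.44721.
θ ≈ 26.6°.

26.6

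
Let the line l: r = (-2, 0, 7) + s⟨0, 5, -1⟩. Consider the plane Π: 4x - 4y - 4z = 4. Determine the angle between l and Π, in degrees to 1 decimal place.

26.9

sin θ = |n·v| / (|n||v|) = |-16| / (√48 · √26) = 0.45291.
θ ≈ 26.9°.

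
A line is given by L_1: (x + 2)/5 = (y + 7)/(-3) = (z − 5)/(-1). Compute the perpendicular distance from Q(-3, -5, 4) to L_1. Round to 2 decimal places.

L_1 has direction (5, -3, -1) through (-2, -7, 5).
Taking (-2, -7, 5) on L_1 with direction v = (5, -3, -1): w = Q − (-2, -7, 5) = (-1, 2, -1), and w × v = (-5, -6, -7).
Distance = |w × v| / |v| = √110 / √35 ≈ 1.77.

1.77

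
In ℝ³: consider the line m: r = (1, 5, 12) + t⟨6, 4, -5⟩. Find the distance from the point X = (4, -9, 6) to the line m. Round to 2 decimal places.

Taking (1, 5, 12) on m with direction v = (6, 4, -5): w = X − (1, 5, 12) = (3, -14, -6), and w × v = (94, -21, 96).
Distance = |w × v| / |v| = √18493 / √77 ≈ 15.50.

15.50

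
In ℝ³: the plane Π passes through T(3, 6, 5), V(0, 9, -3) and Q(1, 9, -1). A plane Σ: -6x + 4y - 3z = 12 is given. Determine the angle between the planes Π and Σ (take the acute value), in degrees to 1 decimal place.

50.2

TV = (-3, 3, -8), TQ = (-2, 3, -6); a normal to Π is TV × TQ = (6, -2, -3).
Using T: Π has equation 6x - 2y - 3z = -9.
cos θ = |n₁·n₂| / (|n₁||n₂|) = |-35| / (√49 · √61).
θ = arccos(0.64018) ≈ 50.2°.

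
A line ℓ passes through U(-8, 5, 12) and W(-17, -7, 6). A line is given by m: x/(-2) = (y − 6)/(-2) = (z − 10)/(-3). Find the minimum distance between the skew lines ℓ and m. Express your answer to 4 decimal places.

A direction vector for ℓ is W − U = (-9, -12, -6).
m has direction (-2, -2, -3) through (0, 6, 10).
Common perpendicular direction n = (-9, -12, -6) × (-2, -2, -3) = (24, -15, -6).
With w = (0, 6, 10) − (-8, 5, 12) = (8, 1, -2), w · n = 189.
Distance = |w · n| / |n| = |189| / √837 ≈ 6.5328.

6.5328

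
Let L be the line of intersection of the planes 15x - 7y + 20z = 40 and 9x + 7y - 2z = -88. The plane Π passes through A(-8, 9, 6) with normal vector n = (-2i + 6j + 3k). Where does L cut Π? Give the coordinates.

(-11, 5, 12)

Direction of L: (15, -7, 20) × (9, 7, -2) = (-126, 210, 168).
A point on L: solving the two plane equations with x = -2 gives (-2, -10, 0).
Π: n·r = n·A gives -2x + 6y + 3z = 88.
Substitute r = (-2, -10, 0) + t(-126, 210, 168) into the plane: -56 + 2016t = 88, so t = 1/14.
Intersection: (-2, -10, 0) + (1/14)·(-126, 210, 168) = (-11, 5, 12).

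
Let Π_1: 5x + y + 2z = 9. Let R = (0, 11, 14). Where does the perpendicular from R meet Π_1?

Foot = R − λn with λ = (n·R − d)/|n|² = (39 − 9)/30 = 1.
Foot = (0, 11, 14) − 1·(5, 1, 2) = (-5, 10, 12).

(-5, 10, 12)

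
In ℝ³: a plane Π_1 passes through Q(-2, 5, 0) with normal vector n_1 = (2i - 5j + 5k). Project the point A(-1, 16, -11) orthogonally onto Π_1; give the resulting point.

Π_1: n_1·r = n_1·Q gives 2x - 5y + 5z = -29.
Foot = A − λn with λ = (n·A − d)/|n|² = (-137 − (-29))/54 = -2.
Foot = (-1, 16, -11) − (-2)·(2, -5, 5) = (3, 6, -1).

(3, 6, -1)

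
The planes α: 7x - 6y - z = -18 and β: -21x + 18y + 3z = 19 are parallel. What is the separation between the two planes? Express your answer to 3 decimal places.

Rescale β by 1/(-3): 7x - 6y - z = -19/3. Then distance = |-18 − (-19/3)| / √86 ≈ 1.258.

1.258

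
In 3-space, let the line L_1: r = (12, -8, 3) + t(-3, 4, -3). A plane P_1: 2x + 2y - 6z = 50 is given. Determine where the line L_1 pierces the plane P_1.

(3, 4, -6)

Substitute r = (12, -8, 3) + t(-3, 4, -3) into the plane: -10 + 20t = 50, so t = 3.
Intersection: (12, -8, 3) + 3·(-3, 4, -3) = (3, 4, -6).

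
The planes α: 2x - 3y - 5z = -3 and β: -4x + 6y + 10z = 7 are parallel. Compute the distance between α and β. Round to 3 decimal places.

Rescale β by 1/(-2): 2x - 3y - 5z = -7/2. Then distance = |-3 − (-7/2)| / √38 ≈ 0.081.

0.081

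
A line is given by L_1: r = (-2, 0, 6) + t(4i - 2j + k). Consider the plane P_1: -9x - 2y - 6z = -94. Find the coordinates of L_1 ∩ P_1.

(6, -4, 8)

Substitute r = (-2, 0, 6) + t(4, -2, 1) into the plane: -18 + (-38)t = -94, so t = 2.
Intersection: (-2, 0, 6) + 2·(4, -2, 1) = (6, -4, 8).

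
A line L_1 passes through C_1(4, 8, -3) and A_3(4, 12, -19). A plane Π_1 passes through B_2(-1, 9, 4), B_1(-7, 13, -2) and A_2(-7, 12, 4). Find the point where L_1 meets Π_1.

A direction vector for L_1 is A_3 − C_1 = (0, 4, -16).
B_2B_1 = (-6, 4, -6), B_2A_2 = (-6, 3, 0); a normal to Π_1 is B_2B_1 × B_2A_2 = (18, 36, 6).
Using B_2: Π_1 has equation 18x + 36y + 6z = 330.
Substitute r = (4, 8, -3) + t(0, 4, -16) into the plane: 342 + 48t = 330, so t = -1/4.
Intersection: (4, 8, -3) + (-1/4)·(0, 4, -16) = (4, 7, 1).

(4, 7, 1)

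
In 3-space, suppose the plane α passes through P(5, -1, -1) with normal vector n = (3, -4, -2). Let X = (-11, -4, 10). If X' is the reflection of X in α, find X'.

α: n·r = n·P gives 3x - 4y - 2z = 21.
λ = (n·X − d)/|n|² = (-37 − 21)/29 = -2.
Reflection = X − 2λn = (-11, -4, 10) − (-4)·(3, -4, -2) = (1, -20, 2).

(1, -20, 2)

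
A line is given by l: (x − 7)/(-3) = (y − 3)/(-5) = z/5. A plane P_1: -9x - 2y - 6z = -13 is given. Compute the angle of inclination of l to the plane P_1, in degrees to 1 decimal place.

4.8

l has direction (-3, -5, 5) through (7, 3, 0).
sin θ = |n·v| / (|n||v|) = |7| / (√121 · √59) = 0.08285.
θ ≈ 4.8°.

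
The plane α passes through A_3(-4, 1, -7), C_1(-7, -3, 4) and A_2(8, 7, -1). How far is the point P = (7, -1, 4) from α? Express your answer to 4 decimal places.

A_3C_1 = (-3, -4, 11), A_3A_2 = (12, 6, 6); a normal to α is A_3C_1 × A_3A_2 = (-90, 150, 30).
Using A_3: α has equation -90x + 150y + 30z = 300.
n·P − d = (-90)·(7) + (150)·(-1) + (30)·(4) − 300 = -960; |n| = √31500.
Distance = |-960| / √31500 = 960/√31500 ≈ 5.4090.

5.4090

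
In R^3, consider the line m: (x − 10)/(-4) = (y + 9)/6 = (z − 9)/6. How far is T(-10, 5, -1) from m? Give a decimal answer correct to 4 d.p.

23.9393

m has direction (-4, 6, 6) through (10, -9, 9).
Taking (10, -9, 9) on m with direction v = (-4, 6, 6): w = T − (10, -9, 9) = (-20, 14, -10), and w × v = (144, 160, -64).
Distance = |w × v| / |v| = √50432 / √88 ≈ 23.9393.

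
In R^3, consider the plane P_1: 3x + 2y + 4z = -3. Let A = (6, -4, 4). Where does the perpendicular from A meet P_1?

(3, -6, 0)

Foot = A − λn with λ = (n·A − d)/|n|² = (26 − (-3))/29 = 1.
Foot = (6, -4, 4) − 1·(3, 2, 4) = (3, -6, 0).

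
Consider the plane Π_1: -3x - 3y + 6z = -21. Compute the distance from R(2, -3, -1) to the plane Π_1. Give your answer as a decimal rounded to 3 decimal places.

n·R − d = (-3)·(2) + (-3)·(-3) + (6)·(-1) − (-21) = 18; |n| = √54.
Distance = |18| / √54 = 18/√54 ≈ 2.449.

2.449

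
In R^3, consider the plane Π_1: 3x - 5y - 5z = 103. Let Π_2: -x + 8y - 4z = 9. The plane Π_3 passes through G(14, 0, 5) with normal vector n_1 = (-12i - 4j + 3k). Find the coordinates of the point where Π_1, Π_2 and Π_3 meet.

Π_3: n_1·r = n_1·G gives -12x - 4y + 3z = -153.
Solving the 3×3 linear system 3x - 5y - 5z = 103, -x + 8y - 4z = 9, -12x - 4y + 3z = -153 (e.g. by elimination or Cramer's rule, determinant = -731) gives (11, -3, -11).

(11, -3, -11)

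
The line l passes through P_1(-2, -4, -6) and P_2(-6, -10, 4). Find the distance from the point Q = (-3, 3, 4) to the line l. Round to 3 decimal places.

11.167

A direction vector for l is P_2 − P_1 = (-4, -6, 10).
Taking (-2, -4, -6) on l with direction v = (-4, -6, 10): w = Q − (-2, -4, -6) = (-1, 7, 10), and w × v = (130, -30, 34).
Distance = |w × v| / |v| = √18956 / √152 ≈ 11.167.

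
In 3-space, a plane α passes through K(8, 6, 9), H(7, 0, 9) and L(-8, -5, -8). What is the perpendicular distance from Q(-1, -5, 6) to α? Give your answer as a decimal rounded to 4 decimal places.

KH = (-1, -6, 0), KL = (-16, -11, -17); a normal to α is KH × KL = (102, -17, -85).
Using K: α has equation 102x - 17y - 85z = -51.
n·Q − d = (102)·(-1) + (-17)·(-5) + (-85)·(6) − (-51) = -476; |n| = √17918.
Distance = |-476| / √17918 = 476/√17918 ≈ 3.5560.

3.5560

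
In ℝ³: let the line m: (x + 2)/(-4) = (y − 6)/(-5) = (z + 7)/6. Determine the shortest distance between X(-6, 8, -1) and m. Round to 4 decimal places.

5.7525

m has direction (-4, -5, 6) through (-2, 6, -7).
Taking (-2, 6, -7) on m with direction v = (-4, -5, 6): w = X − (-2, 6, -7) = (-4, 2, 6), and w × v = (42, 0, 28).
Distance = |w × v| / |v| = √2548 / √77 ≈ 5.7525.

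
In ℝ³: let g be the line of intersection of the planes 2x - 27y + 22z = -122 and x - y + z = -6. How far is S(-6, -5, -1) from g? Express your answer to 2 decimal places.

8.60

Direction of g: (2, -27, 22) × (1, -1, 1) = (-5, 20, 25).
A point on g: solving the two plane equations with x = -1 gives (-1, 2, -3).
Taking (-1, 2, -3) on g with direction v = (-5, 20, 25): w = S − (-1, 2, -3) = (-5, -7, 2), and w × v = (-215, 115, -135).
Distance = |w × v| / |v| = √77675 / √1050 ≈ 8.60.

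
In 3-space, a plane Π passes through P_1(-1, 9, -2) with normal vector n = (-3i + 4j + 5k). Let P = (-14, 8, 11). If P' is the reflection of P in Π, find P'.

(-2, -8, -9)

Π: n·r = n·P_1 gives -3x + 4y + 5z = 29.
λ = (n·P − d)/|n|² = (129 − 29)/50 = 2.
Reflection = P − 2λn = (-14, 8, 11) − 4·(-3, 4, 5) = (-2, -8, -9).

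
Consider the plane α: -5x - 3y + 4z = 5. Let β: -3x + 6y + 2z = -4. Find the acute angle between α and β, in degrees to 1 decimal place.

cos θ = |n₁·n₂| / (|n₁||n₂|) = |5| / (√50 · √49).
θ = arccos(0.10102) ≈ 84.2°.

84.2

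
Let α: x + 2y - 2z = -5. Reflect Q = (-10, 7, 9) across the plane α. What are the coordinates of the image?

(-8, 11, 5)

λ = (n·Q − d)/|n|² = (-14 − (-5))/9 = -1.
Reflection = Q − 2λn = (-10, 7, 9) − (-2)·(1, 2, -2) = (-8, 11, 5).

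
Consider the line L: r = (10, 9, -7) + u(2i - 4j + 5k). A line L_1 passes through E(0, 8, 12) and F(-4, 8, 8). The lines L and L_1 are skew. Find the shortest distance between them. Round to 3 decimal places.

17.648

A direction vector for L_1 is F − E = (-4, 0, -4).
Common perpendicular direction n = (2, -4, 5) × (-4, 0, -4) = (16, -12, -16).
With w = (0, 8, 12) − (10, 9, -7) = (-10, -1, 19), w · n = -452.
Distance = |w · n| / |n| = |-452| / √656 ≈ 17.648.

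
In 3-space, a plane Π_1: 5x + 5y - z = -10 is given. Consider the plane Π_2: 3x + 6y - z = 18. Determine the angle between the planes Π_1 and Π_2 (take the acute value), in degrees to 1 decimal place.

cos θ = |n₁·n₂| / (|n₁||n₂|) = |46| / (√51 · √46).
θ = arccos(0.94972) ≈ 18.2°.

18.2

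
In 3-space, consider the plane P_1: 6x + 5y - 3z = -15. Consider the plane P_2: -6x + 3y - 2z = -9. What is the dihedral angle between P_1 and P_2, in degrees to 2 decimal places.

cos θ = |n₁·n₂| / (|n₁||n₂|) = |-15| / (√70 · √49).
θ = arccos(0.25612) ≈ 75.16°.

75.16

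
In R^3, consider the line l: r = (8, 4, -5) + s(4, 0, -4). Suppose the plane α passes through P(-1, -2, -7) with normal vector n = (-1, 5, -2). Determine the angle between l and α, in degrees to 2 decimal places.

α: n·r = n·P gives -x + 5y - 2z = 5.
sin θ = |n·v| / (|n||v|) = |4| / (√30 · √32) = 0.12910.
θ ≈ 7.42°.

7.42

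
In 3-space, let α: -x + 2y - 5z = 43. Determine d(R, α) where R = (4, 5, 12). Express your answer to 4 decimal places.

n·R − d = (-1)·(4) + (2)·(5) + (-5)·(12) − 43 = -97; |n| = √30.
Distance = |-97| / √30 = 97/√30 ≈ 17.7097.

17.7097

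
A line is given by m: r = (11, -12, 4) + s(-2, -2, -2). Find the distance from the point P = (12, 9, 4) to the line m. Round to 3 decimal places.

Taking (11, -12, 4) on m with direction v = (-2, -2, -2): w = P − (11, -12, 4) = (1, 21, 0), and w × v = (-42, 2, 40).
Distance = |w × v| / |v| = √3368 / √12 ≈ 16.753.

16.753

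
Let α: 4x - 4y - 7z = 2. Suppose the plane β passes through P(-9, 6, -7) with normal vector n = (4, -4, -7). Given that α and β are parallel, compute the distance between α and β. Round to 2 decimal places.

1.44

β: n·r = n·P gives 4x - 4y - 7z = -11.
Same normal n = (4, -4, -7) with |n| = √81; distance = |2 − (-11)| / |n| = 13/√81 ≈ 1.44.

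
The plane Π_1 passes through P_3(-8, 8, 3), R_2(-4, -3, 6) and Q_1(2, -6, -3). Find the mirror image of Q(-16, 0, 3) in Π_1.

P_3R_2 = (4, -11, 3), P_3Q_1 = (10, -14, -6); a normal to Π_1 is P_3R_2 × P_3Q_1 = (108, 54, 54).
Using P_3: Π_1 has equation 108x + 54y + 54z = -270.
λ = (n·Q − d)/|n|² = (-1566 − (-270))/17496 = -2/27.
Reflection = Q − 2λn = (-16, 0, 3) − (-4/27)·(108, 54, 54) = (0, 8, 11).

(0, 8, 11)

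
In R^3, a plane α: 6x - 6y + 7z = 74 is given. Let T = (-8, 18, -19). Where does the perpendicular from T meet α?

(10, 0, 2)

Foot = T − λn with λ = (n·T − d)/|n|² = (-289 − 74)/121 = -3.
Foot = (-8, 18, -19) − (-3)·(6, -6, 7) = (10, 0, 2).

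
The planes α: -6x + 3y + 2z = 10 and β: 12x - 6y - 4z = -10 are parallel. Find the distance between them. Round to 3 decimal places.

Rescale β by 1/(-2): -6x + 3y + 2z = 5. Then distance = |10 − 5| / √49 ≈ 0.714.

0.714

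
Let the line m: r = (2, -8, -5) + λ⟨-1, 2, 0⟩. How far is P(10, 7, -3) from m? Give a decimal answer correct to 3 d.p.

Taking (2, -8, -5) on m with direction v = (-1, 2, 0): w = P − (2, -8, -5) = (8, 15, 2), and w × v = (-4, -2, 31).
Distance = |w × v| / |v| = √981 / √5 ≈ 14.007.

14.007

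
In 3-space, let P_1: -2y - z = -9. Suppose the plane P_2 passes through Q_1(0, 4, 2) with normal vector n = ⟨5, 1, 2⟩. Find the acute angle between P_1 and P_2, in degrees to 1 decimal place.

P_2: n·r = n·Q_1 gives 5x + y + 2z = 8.
cos θ = |n₁·n₂| / (|n₁||n₂|) = |-4| / (√5 · √30).
θ = arccos(0.32660) ≈ 70.9°.

70.9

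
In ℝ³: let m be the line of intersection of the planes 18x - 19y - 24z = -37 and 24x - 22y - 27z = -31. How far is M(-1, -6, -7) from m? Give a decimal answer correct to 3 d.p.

12.819

Direction of m: (18, -19, -24) × (24, -22, -27) = (-15, -90, 60).
A point on m: solving the two plane equations with x = 4 gives (4, 7, -1).
Taking (4, 7, -1) on m with direction v = (-15, -90, 60): w = M − (4, 7, -1) = (-5, -13, -6), and w × v = (-1320, 390, 255).
Distance = |w × v| / |v| = √1959525 / √11925 ≈ 12.819.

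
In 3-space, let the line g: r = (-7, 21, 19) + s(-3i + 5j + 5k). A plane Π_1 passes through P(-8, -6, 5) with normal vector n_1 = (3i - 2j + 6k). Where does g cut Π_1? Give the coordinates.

(2, 6, 4)

Π_1: n_1·r = n_1·P gives 3x - 2y + 6z = 18.
Substitute r = (-7, 21, 19) + t(-3, 5, 5) into the plane: 51 + 11t = 18, so t = -3.
Intersection: (-7, 21, 19) + (-3)·(-3, 5, 5) = (2, 6, 4).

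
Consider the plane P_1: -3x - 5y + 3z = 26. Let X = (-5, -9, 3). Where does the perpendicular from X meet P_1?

Foot = X − λn with λ = (n·X − d)/|n|² = (69 − 26)/43 = 1.
Foot = (-5, -9, 3) − 1·(-3, -5, 3) = (-2, -4, 0).

(-2, -4, 0)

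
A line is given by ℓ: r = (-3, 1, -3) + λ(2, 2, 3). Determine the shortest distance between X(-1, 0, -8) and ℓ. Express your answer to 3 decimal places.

4.479

Taking (-3, 1, -3) on ℓ with direction v = (2, 2, 3): w = X − (-3, 1, -3) = (2, -1, -5), and w × v = (7, -16, 6).
Distance = |w × v| / |v| = √341 / √17 ≈ 4.479.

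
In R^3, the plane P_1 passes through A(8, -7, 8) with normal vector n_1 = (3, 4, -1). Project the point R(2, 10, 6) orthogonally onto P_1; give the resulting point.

P_1: n_1·r = n_1·A gives 3x + 4y - z = -12.
Foot = R − λn with λ = (n·R − d)/|n|² = (40 − (-12))/26 = 2.
Foot = (2, 10, 6) − 2·(3, 4, -1) = (-4, 2, 8).

(-4, 2, 8)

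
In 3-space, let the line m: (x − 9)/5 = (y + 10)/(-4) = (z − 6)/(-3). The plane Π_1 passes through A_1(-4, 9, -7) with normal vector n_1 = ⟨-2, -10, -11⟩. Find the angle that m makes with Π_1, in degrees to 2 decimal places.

36.44

m has direction (5, -4, -3) through (9, -10, 6).
Π_1: n_1·r = n_1·A_1 gives -2x - 10y - 11z = -5.
sin θ = |n·v| / (|n||v|) = |63| / (√225 · √50) = 0.59397.
θ ≈ 36.44°.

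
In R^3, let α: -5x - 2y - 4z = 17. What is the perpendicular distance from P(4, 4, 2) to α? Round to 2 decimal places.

7.90

n·P − d = (-5)·(4) + (-2)·(4) + (-4)·(2) − 17 = -53; |n| = √45.
Distance = |-53| / √45 = 53/√45 ≈ 7.90.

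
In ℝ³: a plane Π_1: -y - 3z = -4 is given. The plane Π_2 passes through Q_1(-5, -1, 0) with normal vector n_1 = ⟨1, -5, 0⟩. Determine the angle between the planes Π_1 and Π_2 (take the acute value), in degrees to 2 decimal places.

71.94

Π_2: n_1·r = n_1·Q_1 gives x - 5y = 0.
cos θ = |n₁·n₂| / (|n₁||n₂|) = |5| / (√10 · √26).
θ = arccos(0.31009) ≈ 71.94°.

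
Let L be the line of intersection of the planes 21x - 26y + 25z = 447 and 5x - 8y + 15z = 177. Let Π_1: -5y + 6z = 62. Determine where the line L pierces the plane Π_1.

(8, -4, 7)

Direction of L: (21, -26, 25) × (5, -8, 15) = (-190, -190, -38).
A point on L: solving the two plane equations with x = 18 gives (18, 6, 9).
Substitute r = (18, 6, 9) + t(-190, -190, -38) into the plane: 24 + 722t = 62, so t = 1/19.
Intersection: (18, 6, 9) + (1/19)·(-190, -190, -38) = (8, -4, 7).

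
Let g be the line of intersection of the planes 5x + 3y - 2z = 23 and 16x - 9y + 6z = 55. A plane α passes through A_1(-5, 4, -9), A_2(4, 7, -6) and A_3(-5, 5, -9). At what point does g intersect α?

(4, -3, -6)

Direction of g: (5, 3, -2) × (16, -9, 6) = (0, -62, -93).
A point on g: solving the two plane equations with y = -5 gives (4, -5, -9).
A_1A_2 = (9, 3, 3), A_1A_3 = (0, 1, 0); a normal to α is A_1A_2 × A_1A_3 = (-3, 0, 9).
Using A_1: α has equation -3x + 9z = -66.
Substitute r = (4, -5, -9) + t(0, -62, -93) into the plane: -93 + (-837)t = -66, so t = -1/31.
Intersection: (4, -5, -9) + (-1/31)·(0, -62, -93) = (4, -3, -6).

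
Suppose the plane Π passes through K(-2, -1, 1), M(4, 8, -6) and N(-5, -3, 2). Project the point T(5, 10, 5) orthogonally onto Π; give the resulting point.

KM = (6, 9, -7), KN = (-3, -2, 1); a normal to Π is KM × KN = (-5, 15, 15).
Using K: Π has equation -5x + 15y + 15z = 10.
Foot = T − λn with λ = (n·T − d)/|n|² = (200 − 10)/475 = 2/5.
Foot = (5, 10, 5) − (2/5)·(-5, 15, 15) = (7, 4, -1).

(7, 4, -1)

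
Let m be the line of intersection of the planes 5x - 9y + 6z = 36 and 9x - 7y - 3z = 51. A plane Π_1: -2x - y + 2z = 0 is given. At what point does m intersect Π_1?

(0, -6, -3)

Direction of m: (5, -9, 6) × (9, -7, -3) = (69, 69, 46).
A point on m: solving the two plane equations with x = -6 gives (-6, -12, -7).
Substitute r = (-6, -12, -7) + t(69, 69, 46) into the plane: 10 + (-115)t = 0, so t = 2/23.
Intersection: (-6, -12, -7) + (2/23)·(69, 69, 46) = (0, -6, -3).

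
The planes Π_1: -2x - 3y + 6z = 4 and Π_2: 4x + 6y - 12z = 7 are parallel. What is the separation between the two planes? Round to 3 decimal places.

1.071

Rescale Π_2 by 1/(-2): -2x - 3y + 6z = -7/2. Then distance = |4 − (-7/2)| / √49 ≈ 1.071.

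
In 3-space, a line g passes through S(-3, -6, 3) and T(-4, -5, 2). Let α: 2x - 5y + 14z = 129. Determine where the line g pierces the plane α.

A direction vector for g is T − S = (-1, 1, -1).
Substitute r = (-3, -6, 3) + t(-1, 1, -1) into the plane: 66 + (-21)t = 129, so t = -3.
Intersection: (-3, -6, 3) + (-3)·(-1, 1, -1) = (0, -9, 6).

(0, -9, 6)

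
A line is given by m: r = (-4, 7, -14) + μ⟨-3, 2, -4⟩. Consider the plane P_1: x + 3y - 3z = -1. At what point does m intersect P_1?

(8, -1, 2)

Substitute r = (-4, 7, -14) + t(-3, 2, -4) into the plane: 59 + 15t = -1, so t = -4.
Intersection: (-4, 7, -14) + (-4)·(-3, 2, -4) = (8, -1, 2).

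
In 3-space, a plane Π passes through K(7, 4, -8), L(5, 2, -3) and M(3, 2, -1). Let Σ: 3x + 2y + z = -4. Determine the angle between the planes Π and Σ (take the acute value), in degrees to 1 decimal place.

KL = (-2, -2, 5), KM = (-4, -2, 7); a normal to Π is KL × KM = (-4, -6, -4).
Using K: Π has equation -4x - 6y - 4z = -20.
cos θ = |n₁·n₂| / (|n₁||n₂|) = |-28| / (√68 · √14).
θ = arccos(0.90749) ≈ 24.8°.

24.8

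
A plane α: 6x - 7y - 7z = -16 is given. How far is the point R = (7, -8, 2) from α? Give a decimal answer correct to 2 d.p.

8.64

n·R − d = (6)·(7) + (-7)·(-8) + (-7)·(2) − (-16) = 100; |n| = √134.
Distance = |100| / √134 = 100/√134 ≈ 8.64.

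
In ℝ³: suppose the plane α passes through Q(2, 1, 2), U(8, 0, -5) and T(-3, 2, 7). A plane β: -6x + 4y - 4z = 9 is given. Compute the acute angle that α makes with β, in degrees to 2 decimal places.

QU = (6, -1, -7), QT = (-5, 1, 5); a normal to α is QU × QT = (2, 5, 1).
Using Q: α has equation 2x + 5y + z = 11.
cos θ = |n₁·n₂| / (|n₁||n₂|) = |4| / (√30 · √68).
θ = arccos(0.08856) ≈ 84.92°.

84.92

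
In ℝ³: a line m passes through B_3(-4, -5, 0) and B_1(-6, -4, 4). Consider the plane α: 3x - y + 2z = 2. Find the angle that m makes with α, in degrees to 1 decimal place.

A direction vector for m is B_1 − B_3 = (-2, 1, 4).
sin θ = |n·v| / (|n||v|) = |1| / (√14 · √21) = 0.05832.
θ ≈ 3.3°.

3.3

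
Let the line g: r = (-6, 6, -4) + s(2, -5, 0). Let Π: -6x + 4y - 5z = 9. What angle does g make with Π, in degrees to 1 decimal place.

sin θ = |n·v| / (|n||v|) = |-32| / (√77 · √29) = 0.67718.
θ ≈ 42.6°.

42.6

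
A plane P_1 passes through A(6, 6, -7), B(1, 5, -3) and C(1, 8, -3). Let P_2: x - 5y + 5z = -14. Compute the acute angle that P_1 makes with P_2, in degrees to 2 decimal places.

50.64

AB = (-5, -1, 4), AC = (-5, 2, 4); a normal to P_1 is AB × AC = (-12, 0, -15).
Using A: P_1 has equation -12x - 15z = 33.
cos θ = |n₁·n₂| / (|n₁||n₂|) = |-87| / (√369 · √51).
θ = arccos(0.63419) ≈ 50.64°.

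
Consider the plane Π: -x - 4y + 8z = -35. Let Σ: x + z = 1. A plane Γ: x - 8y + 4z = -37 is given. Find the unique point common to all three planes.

Solving the 3×3 linear system -x - 4y + 8z = -35, x + z = 1, x - 8y + 4z = -37 (e.g. by elimination or Cramer's rule, determinant = -60) gives (3, 4, -2).

(3, 4, -2)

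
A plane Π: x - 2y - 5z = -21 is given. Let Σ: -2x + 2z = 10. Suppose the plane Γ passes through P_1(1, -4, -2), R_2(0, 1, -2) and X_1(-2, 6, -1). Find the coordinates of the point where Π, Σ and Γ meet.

P_1R_2 = (-1, 5, 0), P_1X_1 = (-3, 10, 1); a normal to Γ is P_1R_2 × P_1X_1 = (5, 1, 5).
Using P_1: Γ has equation 5x + y + 5z = -9.
Solving the 3×3 linear system x - 2y - 5z = -21, -2x + 2z = 10, 5x + y + 5z = -9 (e.g. by elimination or Cramer's rule, determinant = -32) gives (-4, 6, 1).

(-4, 6, 1)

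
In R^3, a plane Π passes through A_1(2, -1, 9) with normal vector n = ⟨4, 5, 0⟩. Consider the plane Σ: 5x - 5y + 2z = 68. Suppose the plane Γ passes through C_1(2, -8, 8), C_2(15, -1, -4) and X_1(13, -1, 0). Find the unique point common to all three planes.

(7, -5, 4)

Π: n·r = n·A_1 gives 4x + 5y = 3.
C_1C_2 = (13, 7, -12), C_1X_1 = (11, 7, -8); a normal to Γ is C_1C_2 × C_1X_1 = (28, -28, 14).
Using C_1: Γ has equation 28x - 28y + 14z = 392.
Solving the 3×3 linear system 4x + 5y = 3, 5x - 5y + 2z = 68, 28x - 28y + 14z = 392 (e.g. by elimination or Cramer's rule, determinant = -126) gives (7, -5, 4).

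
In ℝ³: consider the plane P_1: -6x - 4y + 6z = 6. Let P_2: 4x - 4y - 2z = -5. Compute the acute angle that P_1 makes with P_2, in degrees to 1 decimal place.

cos θ = |n₁·n₂| / (|n₁||n₂|) = |-20| / (√88 · √36).
θ = arccos(0.35533) ≈ 69.2°.

69.2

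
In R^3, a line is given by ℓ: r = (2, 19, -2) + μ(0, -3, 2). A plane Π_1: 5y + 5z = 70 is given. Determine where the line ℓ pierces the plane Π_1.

Substitute r = (2, 19, -2) + t(0, -3, 2) into the plane: 85 + (-5)t = 70, so t = 3.
Intersection: (2, 19, -2) + 3·(0, -3, 2) = (2, 10, 4).

(2, 10, 4)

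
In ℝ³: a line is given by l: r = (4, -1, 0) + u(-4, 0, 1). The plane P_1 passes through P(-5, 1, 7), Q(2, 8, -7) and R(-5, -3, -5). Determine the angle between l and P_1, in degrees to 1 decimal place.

51.2

PQ = (7, 7, -14), PR = (0, -4, -12); a normal to P_1 is PQ × PR = (-140, 84, -28).
Using P: P_1 has equation -140x + 84y - 28z = 588.
sin θ = |n·v| / (|n||v|) = |532| / (√27440 · √17) = 0.77892.
θ ≈ 51.2°.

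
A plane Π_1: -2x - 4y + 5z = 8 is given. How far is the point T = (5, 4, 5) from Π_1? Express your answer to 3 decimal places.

1.342

n·T − d = (-2)·(5) + (-4)·(4) + (5)·(5) − 8 = -9; |n| = √45.
Distance = |-9| / √45 = 9/√45 ≈ 1.342.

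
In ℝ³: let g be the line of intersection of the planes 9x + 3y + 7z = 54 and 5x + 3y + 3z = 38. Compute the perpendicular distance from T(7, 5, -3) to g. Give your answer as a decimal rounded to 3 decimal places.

Direction of g: (9, 3, 7) × (5, 3, 3) = (-12, 8, 12).
A point on g: solving the two plane equations with x = 7 gives (7, 4, -3).
Taking (7, 4, -3) on g with direction v = (-12, 8, 12): w = T − (7, 4, -3) = (0, 1, 0), and w × v = (12, 0, 12).
Distance = |w × v| / |v| = √288 / √352 ≈ 0.905.

0.905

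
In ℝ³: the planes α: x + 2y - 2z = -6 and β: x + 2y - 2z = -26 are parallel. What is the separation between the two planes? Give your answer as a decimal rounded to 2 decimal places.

6.67

Same normal n = (1, 2, -2) with |n| = √9; distance = |-6 − (-26)| / |n| = 20/√9 ≈ 6.67.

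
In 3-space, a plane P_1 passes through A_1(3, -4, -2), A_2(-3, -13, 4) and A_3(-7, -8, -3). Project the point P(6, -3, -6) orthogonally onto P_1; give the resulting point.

A_1A_2 = (-6, -9, 6), A_1A_3 = (-10, -4, -1); a normal to P_1 is A_1A_2 × A_1A_3 = (33, -66, -66).
Using A_1: P_1 has equation 33x - 66y - 66z = 495.
Foot = P − λn with λ = (n·P − d)/|n|² = (792 − 495)/9801 = 1/33.
Foot = (6, -3, -6) − (1/33)·(33, -66, -66) = (5, -1, -4).

(5, -1, -4)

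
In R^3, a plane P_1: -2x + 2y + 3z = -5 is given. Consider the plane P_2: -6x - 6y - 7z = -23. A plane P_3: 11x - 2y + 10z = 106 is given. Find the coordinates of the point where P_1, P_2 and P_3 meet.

(4, -6, 5)

Solving the 3×3 linear system -2x + 2y + 3z = -5, -6x - 6y - 7z = -23, 11x - 2y + 10z = 106 (e.g. by elimination or Cramer's rule, determinant = 348) gives (4, -6, 5).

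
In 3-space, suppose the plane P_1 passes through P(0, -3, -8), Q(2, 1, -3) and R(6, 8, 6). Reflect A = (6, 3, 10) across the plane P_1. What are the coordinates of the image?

PQ = (2, 4, 5), PR = (6, 11, 14); a normal to P_1 is PQ × PR = (1, 2, -2).
Using P: P_1 has equation x + 2y - 2z = 10.
λ = (n·A − d)/|n|² = (-8 − 10)/9 = -2.
Reflection = A − 2λn = (6, 3, 10) − (-4)·(1, 2, -2) = (10, 11, 2).

(10, 11, 2)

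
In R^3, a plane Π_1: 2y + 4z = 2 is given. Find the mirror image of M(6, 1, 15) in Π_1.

λ = (n·M − d)/|n|² = (62 − 2)/20 = 3.
Reflection = M − 2λn = (6, 1, 15) − 6·(0, 2, 4) = (6, -11, -9).

(6, -11, -9)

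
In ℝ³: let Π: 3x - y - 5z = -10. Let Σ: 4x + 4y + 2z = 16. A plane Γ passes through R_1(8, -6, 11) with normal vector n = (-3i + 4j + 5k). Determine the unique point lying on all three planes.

Γ: n·r = n·R_1 gives -3x + 4y + 5z = 7.
Solving the 3×3 linear system 3x - y - 5z = -10, 4x + 4y + 2z = 16, -3x + 4y + 5z = 7 (e.g. by elimination or Cramer's rule, determinant = -78) gives (3, -1, 4).

(3, -1, 4)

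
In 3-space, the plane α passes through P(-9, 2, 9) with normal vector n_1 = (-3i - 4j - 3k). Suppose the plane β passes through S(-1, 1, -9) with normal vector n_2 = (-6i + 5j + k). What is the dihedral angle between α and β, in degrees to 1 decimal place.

83.7

α: n_1·r = n_1·P gives -3x - 4y - 3z = -8.
β: n_2·r = n_2·S gives -6x + 5y + z = 2.
cos θ = |n₁·n₂| / (|n₁||n₂|) = |-5| / (√34 · √62).
θ = arccos(0.10890) ≈ 83.7°.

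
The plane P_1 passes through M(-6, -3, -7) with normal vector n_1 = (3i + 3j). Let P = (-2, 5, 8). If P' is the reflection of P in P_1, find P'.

P_1: n_1·r = n_1·M gives 3x + 3y = -27.
λ = (n·P − d)/|n|² = (9 − (-27))/18 = 2.
Reflection = P − 2λn = (-2, 5, 8) − 4·(3, 3, 0) = (-14, -7, 8).

(-14, -7, 8)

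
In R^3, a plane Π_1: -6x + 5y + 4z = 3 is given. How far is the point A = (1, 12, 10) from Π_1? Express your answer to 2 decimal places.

n·A − d = (-6)·(1) + (5)·(12) + (4)·(10) − 3 = 91; |n| = √77.
Distance = |91| / √77 = 91/√77 ≈ 10.37.

10.37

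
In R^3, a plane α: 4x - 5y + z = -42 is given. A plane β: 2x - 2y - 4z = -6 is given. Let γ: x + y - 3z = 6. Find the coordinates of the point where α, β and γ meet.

(-6, 3, -3)

Solving the 3×3 linear system 4x - 5y + z = -42, 2x - 2y - 4z = -6, x + y - 3z = 6 (e.g. by elimination or Cramer's rule, determinant = 34) gives (-6, 3, -3).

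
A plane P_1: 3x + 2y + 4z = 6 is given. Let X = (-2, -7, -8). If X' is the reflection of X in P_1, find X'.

λ = (n·X − d)/|n|² = (-52 − 6)/29 = -2.
Reflection = X − 2λn = (-2, -7, -8) − (-4)·(3, 2, 4) = (10, 1, 8).

(10, 1, 8)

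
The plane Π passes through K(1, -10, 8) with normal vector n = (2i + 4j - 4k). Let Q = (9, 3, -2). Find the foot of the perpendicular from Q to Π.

(3, -9, 10)

Π: n·r = n·K gives 2x + 4y - 4z = -70.
Foot = Q − λn with λ = (n·Q − d)/|n|² = (38 − (-70))/36 = 3.
Foot = (9, 3, -2) − 3·(2, 4, -4) = (3, -9, 10).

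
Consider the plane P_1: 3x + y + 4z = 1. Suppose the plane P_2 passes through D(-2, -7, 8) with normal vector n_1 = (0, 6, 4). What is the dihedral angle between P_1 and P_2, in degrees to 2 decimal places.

53.25

P_2: n_1·r = n_1·D gives 6y + 4z = -10.
cos θ = |n₁·n₂| / (|n₁||n₂|) = |22| / (√26 · √52).
θ = arccos(0.59832) ≈ 53.25°.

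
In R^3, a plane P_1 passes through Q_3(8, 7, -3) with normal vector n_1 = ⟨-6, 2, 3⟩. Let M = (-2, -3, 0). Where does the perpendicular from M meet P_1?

P_1: n_1·r = n_1·Q_3 gives -6x + 2y + 3z = -43.
Foot = M − λn with λ = (n·M − d)/|n|² = (6 − (-43))/49 = 1.
Foot = (-2, -3, 0) − 1·(-6, 2, 3) = (4, -5, -3).

(4, -5, -3)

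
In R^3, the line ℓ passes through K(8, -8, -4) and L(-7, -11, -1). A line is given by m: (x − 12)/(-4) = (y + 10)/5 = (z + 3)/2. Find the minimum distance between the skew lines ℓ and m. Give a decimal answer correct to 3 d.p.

A direction vector for ℓ is L − K = (-15, -3, 3).
m has direction (-4, 5, 2) through (12, -10, -3).
Common perpendicular direction n = (-15, -3, 3) × (-4, 5, 2) = (-21, 18, -87).
With w = (12, -10, -3) − (8, -8, -4) = (4, -2, 1), w · n = -207.
Distance = |w · n| / |n| = |-207| / √8334 ≈ 2.267.

2.267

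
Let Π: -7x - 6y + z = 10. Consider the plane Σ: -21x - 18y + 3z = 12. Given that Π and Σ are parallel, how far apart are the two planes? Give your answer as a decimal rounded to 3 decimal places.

Rescale Σ by 1/3: -7x - 6y + z = 4. Then distance = |10 − 4| / √86 ≈ 0.647.

0.647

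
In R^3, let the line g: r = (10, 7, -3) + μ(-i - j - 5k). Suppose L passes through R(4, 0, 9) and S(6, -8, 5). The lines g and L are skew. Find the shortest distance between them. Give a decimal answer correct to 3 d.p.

A direction vector for L is S − R = (2, -8, -4).
Common perpendicular direction n = (-1, -1, -5) × (2, -8, -4) = (-36, -14, 10).
With w = (4, 0, 9) − (10, 7, -3) = (-6, -7, 12), w · n = 434.
Distance = |w · n| / |n| = |434| / √1592 ≈ 10.877.

10.877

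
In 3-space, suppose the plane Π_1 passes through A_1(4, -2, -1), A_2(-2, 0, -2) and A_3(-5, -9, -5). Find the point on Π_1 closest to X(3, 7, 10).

(5, 9, 2)

A_1A_2 = (-6, 2, -1), A_1A_3 = (-9, -7, -4); a normal to Π_1 is A_1A_2 × A_1A_3 = (-15, -15, 60).
Using A_1: Π_1 has equation -15x - 15y + 60z = -90.
Foot = X − λn with λ = (n·X − d)/|n|² = (450 − (-90))/4050 = 2/15.
Foot = (3, 7, 10) − (2/15)·(-15, -15, 60) = (5, 9, 2).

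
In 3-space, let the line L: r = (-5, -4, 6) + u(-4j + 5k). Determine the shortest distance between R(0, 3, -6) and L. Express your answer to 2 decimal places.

5.40

Taking (-5, -4, 6) on L with direction v = (0, -4, 5): w = R − (-5, -4, 6) = (5, 7, -12), and w × v = (-13, -25, -20).
Distance = |w × v| / |v| = √1194 / √41 ≈ 5.40.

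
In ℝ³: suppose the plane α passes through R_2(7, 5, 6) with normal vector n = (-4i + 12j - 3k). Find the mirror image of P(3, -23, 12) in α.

(-13, 25, 0)

α: n·r = n·R_2 gives -4x + 12y - 3z = 14.
λ = (n·P − d)/|n|² = (-324 − 14)/169 = -2.
Reflection = P − 2λn = (3, -23, 12) − (-4)·(-4, 12, -3) = (-13, 25, 0).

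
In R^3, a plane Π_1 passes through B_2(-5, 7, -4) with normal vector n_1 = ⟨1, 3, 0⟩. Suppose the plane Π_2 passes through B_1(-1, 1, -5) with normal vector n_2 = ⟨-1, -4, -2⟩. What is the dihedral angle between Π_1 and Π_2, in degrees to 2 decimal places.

Π_1: n_1·r = n_1·B_2 gives x + 3y = 16.
Π_2: n_2·r = n_2·B_1 gives -x - 4y - 2z = 7.
cos θ = |n₁·n₂| / (|n₁||n₂|) = |-13| / (√10 · √21).
θ = arccos(0.89709) ≈ 26.22°.

26.22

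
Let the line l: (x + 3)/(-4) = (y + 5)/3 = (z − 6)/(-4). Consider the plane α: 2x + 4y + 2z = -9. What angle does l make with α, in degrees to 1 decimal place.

l has direction (-4, 3, -4) through (-3, -5, 6).
sin θ = |n·v| / (|n||v|) = |-4| / (√24 · √41) = 0.12752.
θ ≈ 7.3°.

7.3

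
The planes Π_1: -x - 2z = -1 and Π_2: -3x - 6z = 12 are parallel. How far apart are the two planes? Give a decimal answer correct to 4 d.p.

2.2361

Rescale Π_2 by 1/3: -x - 2z = 4. Then distance = |-1 − 4| / √5 ≈ 2.2361.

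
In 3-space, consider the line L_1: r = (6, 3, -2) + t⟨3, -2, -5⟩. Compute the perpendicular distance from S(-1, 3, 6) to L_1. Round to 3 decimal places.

3.883

Taking (6, 3, -2) on L_1 with direction v = (3, -2, -5): w = S − (6, 3, -2) = (-7, 0, 8), and w × v = (16, -11, 14).
Distance = |w × v| / |v| = √573 / √38 ≈ 3.883.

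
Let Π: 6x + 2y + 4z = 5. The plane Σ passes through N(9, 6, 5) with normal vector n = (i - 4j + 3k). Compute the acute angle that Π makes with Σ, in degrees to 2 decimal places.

Σ: n·r = n·N gives x - 4y + 3z = 0.
cos θ = |n₁·n₂| / (|n₁||n₂|) = |10| / (√56 · √26).
θ = arccos(0.26207) ≈ 74.81°.

74.81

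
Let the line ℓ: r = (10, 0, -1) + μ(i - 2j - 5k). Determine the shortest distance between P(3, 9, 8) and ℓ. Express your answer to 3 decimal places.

Taking (10, 0, -1) on ℓ with direction v = (1, -2, -5): w = P − (10, 0, -1) = (-7, 9, 9), and w × v = (-27, -26, 5).
Distance = |w × v| / |v| = √1430 / √30 ≈ 6.904.

6.904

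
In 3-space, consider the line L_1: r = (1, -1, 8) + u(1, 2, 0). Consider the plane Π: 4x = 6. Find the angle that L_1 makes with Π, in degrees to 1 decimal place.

26.6

sin θ = |n·v| / (|n||v|) = |4| / (√16 · √5) = 0.44721.
θ ≈ 26.6°.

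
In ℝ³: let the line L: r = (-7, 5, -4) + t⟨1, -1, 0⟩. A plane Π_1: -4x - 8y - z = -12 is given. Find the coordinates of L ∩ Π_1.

Substitute r = (-7, 5, -4) + t(1, -1, 0) into the plane: -8 + 4t = -12, so t = -1.
Intersection: (-7, 5, -4) + (-1)·(1, -1, 0) = (-8, 6, -4).

(-8, 6, -4)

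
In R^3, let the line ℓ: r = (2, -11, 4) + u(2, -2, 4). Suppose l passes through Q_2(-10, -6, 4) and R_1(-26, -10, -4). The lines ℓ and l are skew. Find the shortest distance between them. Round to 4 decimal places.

8.8889

A direction vector for l is R_1 − Q_2 = (-16, -4, -8).
Common perpendicular direction n = (2, -2, 4) × (-16, -4, -8) = (32, -48, -40).
With w = (-10, -6, 4) − (2, -11, 4) = (-12, 5, 0), w · n = -624.
Distance = |w · n| / |n| = |-624| / √4928 ≈ 8.8889.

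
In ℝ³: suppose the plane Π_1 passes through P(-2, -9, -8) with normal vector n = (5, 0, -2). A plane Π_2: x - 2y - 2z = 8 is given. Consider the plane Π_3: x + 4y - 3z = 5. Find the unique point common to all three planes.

(0, -1, -3)

Π_1: n·r = n·P gives 5x - 2z = 6.
Solving the 3×3 linear system 5x - 2z = 6, x - 2y - 2z = 8, x + 4y - 3z = 5 (e.g. by elimination or Cramer's rule, determinant = 58) gives (0, -1, -3).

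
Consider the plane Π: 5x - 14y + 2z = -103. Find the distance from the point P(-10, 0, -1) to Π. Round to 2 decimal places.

3.40

n·P − d = (5)·(-10) + (-14)·(0) + (2)·(-1) − (-103) = 51; |n| = √225.
Distance = |51| / √225 = 51/√225 ≈ 3.40.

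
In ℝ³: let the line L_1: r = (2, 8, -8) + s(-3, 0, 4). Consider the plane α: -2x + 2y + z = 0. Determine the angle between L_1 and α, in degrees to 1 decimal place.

sin θ = |n·v| / (|n||v|) = |10| / (√9 · √25) = 0.66667.
θ ≈ 41.8°.

41.8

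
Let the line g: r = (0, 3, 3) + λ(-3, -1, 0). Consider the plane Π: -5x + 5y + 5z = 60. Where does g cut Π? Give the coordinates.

Substitute r = (0, 3, 3) + t(-3, -1, 0) into the plane: 30 + 10t = 60, so t = 3.
Intersection: (0, 3, 3) + 3·(-3, -1, 0) = (-9, 0, 3).

(-9, 0, 3)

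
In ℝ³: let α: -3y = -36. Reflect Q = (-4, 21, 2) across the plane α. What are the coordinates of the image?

(-4, 3, 2)

λ = (n·Q − d)/|n|² = (-63 − (-36))/9 = -3.
Reflection = Q − 2λn = (-4, 21, 2) − (-6)·(0, -3, 0) = (-4, 3, 2).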